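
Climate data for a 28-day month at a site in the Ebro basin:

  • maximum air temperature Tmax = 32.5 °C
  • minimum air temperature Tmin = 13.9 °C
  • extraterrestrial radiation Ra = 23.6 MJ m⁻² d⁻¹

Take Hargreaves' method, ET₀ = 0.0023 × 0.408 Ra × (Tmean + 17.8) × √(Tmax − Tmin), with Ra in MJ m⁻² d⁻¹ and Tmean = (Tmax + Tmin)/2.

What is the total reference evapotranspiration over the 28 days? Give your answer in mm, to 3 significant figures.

Tmean = (32.5 + 13.9)/2 = 23.20 °C
0.408 Ra = 0.408 × 23.6 = 9.6288 mm/d equivalent
ET₀ = 0.0023 × 9.6288 × (23.20 + 17.8) × √18.6 = 0.0023 × 9.6288 × 41.00 × 4.3128 = 3.9160 mm/d
Over 28 days: 3.9160 × 28 = 109.648 mm

110 mm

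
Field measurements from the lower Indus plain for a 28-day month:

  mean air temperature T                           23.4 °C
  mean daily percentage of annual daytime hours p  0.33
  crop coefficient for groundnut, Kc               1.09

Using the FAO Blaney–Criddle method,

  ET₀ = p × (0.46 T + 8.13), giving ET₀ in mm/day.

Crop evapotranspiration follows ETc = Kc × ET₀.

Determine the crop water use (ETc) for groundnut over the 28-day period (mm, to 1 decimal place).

190.3 mm

ET₀ = 0.33 × (0.46 × 23.4 + 8.13) = 0.33 × 18.894 = 6.2350 mm/d
ETc = Kc × ET₀ = 1.09 × 6.2350 = 6.7962 mm/d
Over 28 days: 6.7962 × 28 = 190.294 mm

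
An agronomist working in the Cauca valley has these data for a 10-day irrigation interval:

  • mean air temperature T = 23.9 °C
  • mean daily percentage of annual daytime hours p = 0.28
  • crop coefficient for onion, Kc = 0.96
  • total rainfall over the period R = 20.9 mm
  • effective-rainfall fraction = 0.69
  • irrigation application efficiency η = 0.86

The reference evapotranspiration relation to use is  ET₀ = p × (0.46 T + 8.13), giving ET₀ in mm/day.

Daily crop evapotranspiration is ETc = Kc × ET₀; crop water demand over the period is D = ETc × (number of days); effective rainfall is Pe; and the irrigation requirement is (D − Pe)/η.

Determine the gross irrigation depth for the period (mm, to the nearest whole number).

ET₀ = 0.28 × (0.46 × 23.9 + 8.13) = 0.28 × 19.124 = 5.3547 mm/d
ETc = Kc × ET₀ = 0.96 × 5.3547 = 5.1405 mm/d
Crop demand D = ETc × 10 d = 5.1405 × 10 = 51.405 mm
Pe = 0.69 × 20.9 = 14.421 mm
D − Pe = 51.405 − 14.421 = 36.984 mm
Gross irrigation = 36.984 / 0.86 = 43.005 mm

43 mm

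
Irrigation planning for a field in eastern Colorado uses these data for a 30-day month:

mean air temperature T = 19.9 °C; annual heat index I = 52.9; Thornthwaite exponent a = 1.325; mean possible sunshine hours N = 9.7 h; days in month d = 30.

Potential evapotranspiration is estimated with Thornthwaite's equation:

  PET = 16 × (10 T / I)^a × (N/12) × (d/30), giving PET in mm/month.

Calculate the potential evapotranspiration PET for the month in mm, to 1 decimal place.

10T/I = 10 × 19.9 / 52.9 = 3.7618
(10T/I)^a = 3.7618^1.325 = 5.7863
Uncorrected PET = 16 × 5.7863 = 92.581 mm
Correction = (N/12)(d/30) = (9.7/12)(30/30) = 0.8083
PET = 92.581 × 0.8083 = 74.833 mm/month

74.8 mm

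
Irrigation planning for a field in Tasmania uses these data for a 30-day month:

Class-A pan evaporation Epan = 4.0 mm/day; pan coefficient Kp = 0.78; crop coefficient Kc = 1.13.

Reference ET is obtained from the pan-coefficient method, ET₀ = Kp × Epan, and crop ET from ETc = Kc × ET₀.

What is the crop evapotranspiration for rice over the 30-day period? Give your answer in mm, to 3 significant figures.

106 mm

ET₀ = 0.78 × 4.0 = 3.1200 mm/d
ETc = Kc × ET₀ = 1.13 × 3.1200 = 3.5256 mm/d
Over 30 days: 3.5256 × 30 = 105.768 mm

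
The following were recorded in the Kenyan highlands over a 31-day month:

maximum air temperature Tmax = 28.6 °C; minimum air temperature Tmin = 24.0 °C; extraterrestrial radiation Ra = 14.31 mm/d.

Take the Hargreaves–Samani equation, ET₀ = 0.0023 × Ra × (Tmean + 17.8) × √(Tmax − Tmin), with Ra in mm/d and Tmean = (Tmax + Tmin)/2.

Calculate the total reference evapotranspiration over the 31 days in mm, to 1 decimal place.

Tmean = (28.6 + 24.0)/2 = 26.30 °C
ET₀ = 0.0023 × 14.31 × (26.30 + 17.8) × √4.6 = 0.0023 × 14.31 × 44.10 × 2.1448 = 3.1131 mm/d
Over 31 days: 3.1131 × 31 = 96.506 mm

96.5 mm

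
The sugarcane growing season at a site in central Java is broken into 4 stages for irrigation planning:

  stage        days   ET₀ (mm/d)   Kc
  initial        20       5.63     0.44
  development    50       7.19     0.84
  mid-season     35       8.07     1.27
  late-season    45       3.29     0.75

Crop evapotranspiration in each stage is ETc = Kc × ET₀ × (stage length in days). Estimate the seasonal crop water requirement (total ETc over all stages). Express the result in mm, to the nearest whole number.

821 mm

initial: 0.44 × 5.63 × 20 = 49.54 mm
development: 0.84 × 7.19 × 50 = 301.98 mm
mid-season: 1.27 × 8.07 × 35 = 358.71 mm
late-season: 0.75 × 3.29 × 45 = 111.04 mm
Seasonal total = 821.27 mm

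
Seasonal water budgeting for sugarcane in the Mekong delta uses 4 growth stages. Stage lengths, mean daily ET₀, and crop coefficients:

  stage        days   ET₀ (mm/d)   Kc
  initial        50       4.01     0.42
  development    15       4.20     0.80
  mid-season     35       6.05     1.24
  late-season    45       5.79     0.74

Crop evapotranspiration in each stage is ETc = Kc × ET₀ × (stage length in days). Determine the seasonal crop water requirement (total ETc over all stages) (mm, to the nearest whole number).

initial: 0.42 × 4.01 × 50 = 84.21 mm
development: 0.80 × 4.20 × 15 = 50.40 mm
mid-season: 1.24 × 6.05 × 35 = 262.57 mm
late-season: 0.74 × 5.79 × 45 = 192.81 mm
Seasonal total = 589.99 mm

590 mm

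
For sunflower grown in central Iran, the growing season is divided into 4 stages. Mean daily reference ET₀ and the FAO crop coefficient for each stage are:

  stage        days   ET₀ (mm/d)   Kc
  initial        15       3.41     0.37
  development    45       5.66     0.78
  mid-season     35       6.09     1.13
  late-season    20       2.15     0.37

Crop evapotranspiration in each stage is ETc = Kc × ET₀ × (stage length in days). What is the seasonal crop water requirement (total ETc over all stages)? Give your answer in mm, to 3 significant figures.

initial: 0.37 × 3.41 × 15 = 18.93 mm
development: 0.78 × 5.66 × 45 = 198.67 mm
mid-season: 1.13 × 6.09 × 35 = 240.86 mm
late-season: 0.37 × 2.15 × 20 = 15.91 mm
Seasonal total = 474.37 mm

474 mm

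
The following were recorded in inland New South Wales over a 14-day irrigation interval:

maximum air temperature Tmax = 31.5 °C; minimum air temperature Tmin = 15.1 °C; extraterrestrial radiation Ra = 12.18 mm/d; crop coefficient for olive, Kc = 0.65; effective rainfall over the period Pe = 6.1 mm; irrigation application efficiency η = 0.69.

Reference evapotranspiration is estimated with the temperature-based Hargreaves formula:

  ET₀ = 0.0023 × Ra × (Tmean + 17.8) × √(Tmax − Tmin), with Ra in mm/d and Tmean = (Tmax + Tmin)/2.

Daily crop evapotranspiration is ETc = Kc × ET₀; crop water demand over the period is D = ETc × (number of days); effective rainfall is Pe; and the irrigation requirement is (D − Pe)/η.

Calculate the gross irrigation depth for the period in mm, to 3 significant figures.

52.7 mm

Tmean = (31.5 + 15.1)/2 = 23.30 °C
ET₀ = 0.0023 × 12.18 × (23.30 + 17.8) × √16.4 = 0.0023 × 12.18 × 41.10 × 4.0497 = 4.6627 mm/d
ETc = Kc × ET₀ = 0.65 × 4.6627 = 3.0308 mm/d
Crop demand D = ETc × 14 d = 3.0308 × 14 = 42.431 mm
D − Pe = 42.431 − 6.1 = 36.331 mm
Gross irrigation = 36.331 / 0.69 = 52.654 mm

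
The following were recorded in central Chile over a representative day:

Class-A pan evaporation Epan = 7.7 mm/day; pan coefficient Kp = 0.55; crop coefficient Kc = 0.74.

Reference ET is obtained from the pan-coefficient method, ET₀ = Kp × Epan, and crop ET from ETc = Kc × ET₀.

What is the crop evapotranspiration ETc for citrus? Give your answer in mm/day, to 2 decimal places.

ET₀ = 0.55 × 7.7 = 4.2350 mm/d
ETc = Kc × ET₀ = 0.74 × 4.2350 = 3.1339 mm/d

3.13 mm/day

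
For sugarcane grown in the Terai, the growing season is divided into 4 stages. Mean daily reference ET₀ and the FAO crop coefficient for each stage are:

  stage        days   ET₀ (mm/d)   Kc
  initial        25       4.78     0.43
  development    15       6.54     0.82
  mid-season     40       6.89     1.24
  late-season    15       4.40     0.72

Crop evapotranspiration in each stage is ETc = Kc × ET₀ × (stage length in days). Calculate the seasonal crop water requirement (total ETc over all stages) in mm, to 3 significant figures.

521 mm

initial: 0.43 × 4.78 × 25 = 51.39 mm
development: 0.82 × 6.54 × 15 = 80.44 mm
mid-season: 1.24 × 6.89 × 40 = 341.74 mm
late-season: 0.72 × 4.40 × 15 = 47.52 mm
Seasonal total = 521.09 mm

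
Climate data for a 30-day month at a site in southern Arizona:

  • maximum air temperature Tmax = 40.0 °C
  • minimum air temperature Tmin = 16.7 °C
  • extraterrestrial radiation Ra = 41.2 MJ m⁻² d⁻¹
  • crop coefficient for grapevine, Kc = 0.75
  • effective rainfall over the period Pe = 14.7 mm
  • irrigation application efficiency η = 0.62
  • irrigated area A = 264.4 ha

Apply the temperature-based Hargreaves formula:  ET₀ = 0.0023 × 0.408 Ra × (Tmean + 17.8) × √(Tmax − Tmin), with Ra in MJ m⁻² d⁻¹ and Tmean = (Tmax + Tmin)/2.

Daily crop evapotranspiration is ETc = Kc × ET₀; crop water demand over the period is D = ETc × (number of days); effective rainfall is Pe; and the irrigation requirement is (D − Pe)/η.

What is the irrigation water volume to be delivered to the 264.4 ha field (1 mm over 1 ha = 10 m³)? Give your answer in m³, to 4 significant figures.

763700 m³

Tmean = (40.0 + 16.7)/2 = 28.35 °C
0.408 Ra = 0.408 × 41.2 = 16.8096 mm/d equivalent
ET₀ = 0.0023 × 16.8096 × (28.35 + 17.8) × √23.3 = 0.0023 × 16.8096 × 46.15 × 4.8270 = 8.6126 mm/d
ETc = Kc × ET₀ = 0.75 × 8.6126 = 6.4595 mm/d
Crop demand D = ETc × 30 d = 6.4595 × 30 = 193.785 mm
D − Pe = 193.785 − 14.7 = 179.085 mm
Gross irrigation = 179.085 / 0.62 = 288.847 mm
Volume = 288.847 mm × 264.4 ha × 10 = 763711.5 m³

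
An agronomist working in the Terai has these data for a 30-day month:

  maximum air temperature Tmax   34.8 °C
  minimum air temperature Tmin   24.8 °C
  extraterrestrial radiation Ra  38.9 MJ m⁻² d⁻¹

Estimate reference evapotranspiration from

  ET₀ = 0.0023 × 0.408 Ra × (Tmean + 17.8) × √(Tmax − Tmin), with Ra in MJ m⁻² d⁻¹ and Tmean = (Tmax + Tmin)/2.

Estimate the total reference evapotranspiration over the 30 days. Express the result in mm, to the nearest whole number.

Tmean = (34.8 + 24.8)/2 = 29.80 °C
0.408 Ra = 0.408 × 38.9 = 15.8712 mm/d equivalent
ET₀ = 0.0023 × 15.8712 × (29.80 + 17.8) × √10.0 = 0.0023 × 15.8712 × 47.60 × 3.1623 = 5.4947 mm/d
Over 30 days: 5.4947 × 30 = 164.841 mm

165 mm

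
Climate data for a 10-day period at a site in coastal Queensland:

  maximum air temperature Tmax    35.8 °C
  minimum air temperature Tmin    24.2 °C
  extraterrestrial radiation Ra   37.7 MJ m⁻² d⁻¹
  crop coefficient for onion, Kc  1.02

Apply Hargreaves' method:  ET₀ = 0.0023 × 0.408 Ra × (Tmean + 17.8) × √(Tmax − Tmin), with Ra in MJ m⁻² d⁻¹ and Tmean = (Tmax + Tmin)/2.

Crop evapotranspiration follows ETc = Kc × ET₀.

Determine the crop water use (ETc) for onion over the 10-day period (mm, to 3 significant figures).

Tmean = (35.8 + 24.2)/2 = 30.00 °C
0.408 Ra = 0.408 × 37.7 = 15.3816 mm/d equivalent
ET₀ = 0.0023 × 15.3816 × (30.00 + 17.8) × √11.6 = 0.0023 × 15.3816 × 47.80 × 3.4059 = 5.7596 mm/d
ETc = Kc × ET₀ = 1.02 × 5.7596 = 5.8748 mm/d
Over 10 days: 5.8748 × 10 = 58.748 mm

58.7 mm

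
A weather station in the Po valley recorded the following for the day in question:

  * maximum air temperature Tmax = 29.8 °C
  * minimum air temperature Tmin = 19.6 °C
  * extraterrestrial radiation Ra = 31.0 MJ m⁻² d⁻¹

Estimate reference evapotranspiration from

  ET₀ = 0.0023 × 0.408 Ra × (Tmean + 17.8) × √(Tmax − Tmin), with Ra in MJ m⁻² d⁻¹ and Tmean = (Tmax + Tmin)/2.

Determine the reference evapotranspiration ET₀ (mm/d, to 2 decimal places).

3.95 mm/d

Tmean = (29.8 + 19.6)/2 = 24.70 °C
0.408 Ra = 0.408 × 31.0 = 12.6480 mm/d equivalent
ET₀ = 0.0023 × 12.6480 × (24.70 + 17.8) × √10.2 = 0.0023 × 12.6480 × 42.50 × 3.1937 = 3.9485 mm/d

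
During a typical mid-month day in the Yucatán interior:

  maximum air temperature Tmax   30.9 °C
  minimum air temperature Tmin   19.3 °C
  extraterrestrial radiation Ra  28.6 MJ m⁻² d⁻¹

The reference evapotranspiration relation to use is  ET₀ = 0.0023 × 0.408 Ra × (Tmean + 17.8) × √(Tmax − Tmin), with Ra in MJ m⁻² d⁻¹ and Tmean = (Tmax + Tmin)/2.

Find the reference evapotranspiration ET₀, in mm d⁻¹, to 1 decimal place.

Tmean = (30.9 + 19.3)/2 = 25.10 °C
0.408 Ra = 0.408 × 28.6 = 11.6688 mm/d equivalent
ET₀ = 0.0023 × 11.6688 × (25.10 + 17.8) × √11.6 = 0.0023 × 11.6688 × 42.90 × 3.4059 = 3.9214 mm/d

3.9 mm d⁻¹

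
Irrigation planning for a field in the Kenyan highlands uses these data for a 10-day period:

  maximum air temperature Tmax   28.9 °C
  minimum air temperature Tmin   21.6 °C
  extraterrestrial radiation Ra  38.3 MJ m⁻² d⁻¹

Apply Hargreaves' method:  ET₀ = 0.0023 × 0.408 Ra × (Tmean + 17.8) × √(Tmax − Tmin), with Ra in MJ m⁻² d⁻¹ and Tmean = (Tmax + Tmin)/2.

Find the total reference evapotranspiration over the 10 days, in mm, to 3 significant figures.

Tmean = (28.9 + 21.6)/2 = 25.25 °C
0.408 Ra = 0.408 × 38.3 = 15.6264 mm/d equivalent
ET₀ = 0.0023 × 15.6264 × (25.25 + 17.8) × √7.3 = 0.0023 × 15.6264 × 43.05 × 2.7019 = 4.1805 mm/d
Over 10 days: 4.1805 × 10 = 41.805 mm

41.8 mm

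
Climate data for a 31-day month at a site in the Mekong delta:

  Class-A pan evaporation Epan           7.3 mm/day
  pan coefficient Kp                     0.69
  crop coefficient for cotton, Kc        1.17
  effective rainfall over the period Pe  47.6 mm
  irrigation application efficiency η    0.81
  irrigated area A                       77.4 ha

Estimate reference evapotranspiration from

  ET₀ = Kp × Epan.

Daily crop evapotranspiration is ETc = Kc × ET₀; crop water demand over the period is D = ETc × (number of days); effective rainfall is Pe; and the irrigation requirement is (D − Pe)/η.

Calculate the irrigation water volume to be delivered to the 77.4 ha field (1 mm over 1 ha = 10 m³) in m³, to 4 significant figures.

ET₀ = 0.69 × 7.3 = 5.0370 mm/d
ETc = Kc × ET₀ = 1.17 × 5.0370 = 5.8933 mm/d
Crop demand D = ETc × 31 d = 5.8933 × 31 = 182.692 mm
D − Pe = 182.692 − 47.6 = 135.092 mm
Gross irrigation = 135.092 / 0.81 = 166.780 mm
Volume = 166.780 mm × 77.4 ha × 10 = 129087.7 m³

129100 m³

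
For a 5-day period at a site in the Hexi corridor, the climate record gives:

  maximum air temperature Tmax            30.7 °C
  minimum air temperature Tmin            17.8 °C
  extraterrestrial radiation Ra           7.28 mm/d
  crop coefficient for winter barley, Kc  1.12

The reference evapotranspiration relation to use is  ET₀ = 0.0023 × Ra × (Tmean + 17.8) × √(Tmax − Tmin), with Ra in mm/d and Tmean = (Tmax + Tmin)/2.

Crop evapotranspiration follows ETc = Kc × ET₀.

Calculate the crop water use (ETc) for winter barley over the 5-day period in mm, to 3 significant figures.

Tmean = (30.7 + 17.8)/2 = 24.25 °C
ET₀ = 0.0023 × 7.28 × (24.25 + 17.8) × √12.9 = 0.0023 × 7.28 × 42.05 × 3.5917 = 2.5289 mm/d
ETc = Kc × ET₀ = 1.12 × 2.5289 = 2.8324 mm/d
Over 5 days: 2.8324 × 5 = 14.162 mm

14.2 mm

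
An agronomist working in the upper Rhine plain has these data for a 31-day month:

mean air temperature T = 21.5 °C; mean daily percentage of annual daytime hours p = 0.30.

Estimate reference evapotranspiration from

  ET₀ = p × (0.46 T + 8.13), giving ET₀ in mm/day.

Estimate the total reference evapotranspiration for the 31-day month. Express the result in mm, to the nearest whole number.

ET₀ = 0.30 × (0.46 × 21.5 + 8.13) = 0.30 × 18.020 = 5.4060 mm/d
Monthly total = 5.4060 × 31 = 167.586 mm

168 mm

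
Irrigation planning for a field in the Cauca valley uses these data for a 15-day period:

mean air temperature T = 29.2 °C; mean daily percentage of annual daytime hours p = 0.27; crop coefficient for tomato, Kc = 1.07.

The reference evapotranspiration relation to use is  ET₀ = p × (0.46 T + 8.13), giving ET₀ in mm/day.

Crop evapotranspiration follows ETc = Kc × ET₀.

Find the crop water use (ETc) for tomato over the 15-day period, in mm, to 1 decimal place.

ET₀ = 0.27 × (0.46 × 29.2 + 8.13) = 0.27 × 21.562 = 5.8217 mm/d
ETc = Kc × ET₀ = 1.07 × 5.8217 = 6.2292 mm/d
Over 15 days: 6.2292 × 15 = 93.438 mm

93.4 mm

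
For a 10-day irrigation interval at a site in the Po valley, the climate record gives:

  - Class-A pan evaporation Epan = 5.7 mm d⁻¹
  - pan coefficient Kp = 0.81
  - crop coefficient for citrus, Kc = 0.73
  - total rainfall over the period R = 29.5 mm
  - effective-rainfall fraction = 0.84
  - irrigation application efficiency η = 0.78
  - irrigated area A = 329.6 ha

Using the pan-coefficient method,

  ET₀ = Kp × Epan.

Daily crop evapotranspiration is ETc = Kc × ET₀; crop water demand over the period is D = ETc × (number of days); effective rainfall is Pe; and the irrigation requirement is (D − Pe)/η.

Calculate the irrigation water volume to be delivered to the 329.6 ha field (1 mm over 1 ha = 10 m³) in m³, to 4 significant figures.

ET₀ = 0.81 × 5.7 = 4.6170 mm/d
ETc = Kc × ET₀ = 0.73 × 4.6170 = 3.3704 mm/d
Crop demand D = ETc × 10 d = 3.3704 × 10 = 33.704 mm
Pe = 0.84 × 29.5 = 24.780 mm
D − Pe = 33.704 − 24.780 = 8.924 mm
Gross irrigation = 8.924 / 0.78 = 11.441 mm
Volume = 11.441 mm × 329.6 ha × 10 = 37709.5 m³

37710 m³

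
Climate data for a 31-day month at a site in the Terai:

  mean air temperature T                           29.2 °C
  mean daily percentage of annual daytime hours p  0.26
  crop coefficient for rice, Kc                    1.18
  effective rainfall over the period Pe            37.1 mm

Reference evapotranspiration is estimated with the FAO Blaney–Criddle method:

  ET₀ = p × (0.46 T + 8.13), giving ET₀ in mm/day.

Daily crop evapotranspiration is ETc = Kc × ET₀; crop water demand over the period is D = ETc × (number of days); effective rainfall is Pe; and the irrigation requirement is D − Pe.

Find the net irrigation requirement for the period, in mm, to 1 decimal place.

168.0 mm

ET₀ = 0.26 × (0.46 × 29.2 + 8.13) = 0.26 × 21.562 = 5.6061 mm/d
ETc = Kc × ET₀ = 1.18 × 5.6061 = 6.6152 mm/d
Crop demand D = ETc × 31 d = 6.6152 × 31 = 205.071 mm
D − Pe = 205.071 − 37.1 = 167.971 mm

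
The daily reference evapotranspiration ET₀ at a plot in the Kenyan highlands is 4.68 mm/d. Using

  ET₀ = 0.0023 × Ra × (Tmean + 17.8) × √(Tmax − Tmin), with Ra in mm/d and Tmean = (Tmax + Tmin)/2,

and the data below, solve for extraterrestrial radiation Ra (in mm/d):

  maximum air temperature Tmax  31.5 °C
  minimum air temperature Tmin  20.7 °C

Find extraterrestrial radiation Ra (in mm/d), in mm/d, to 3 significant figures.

14.1 mm/d

Tmean = 26.10 °C; √ΔT = 3.2863
Ra = ET₀ / [0.0023 × (Tmean+17.8) × √ΔT] = 4.68 / (0.0023 × 43.90 × 3.2863) = 14.104 mm/d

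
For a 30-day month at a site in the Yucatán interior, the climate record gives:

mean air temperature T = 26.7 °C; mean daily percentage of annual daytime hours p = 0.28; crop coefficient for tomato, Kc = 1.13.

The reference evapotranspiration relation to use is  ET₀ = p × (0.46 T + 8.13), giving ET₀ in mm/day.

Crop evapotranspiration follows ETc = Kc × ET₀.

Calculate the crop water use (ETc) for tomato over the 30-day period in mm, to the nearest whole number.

194 mm

ET₀ = 0.28 × (0.46 × 26.7 + 8.13) = 0.28 × 20.412 = 5.7154 mm/d
ETc = Kc × ET₀ = 1.13 × 5.7154 = 6.4584 mm/d
Over 30 days: 6.4584 × 30 = 193.752 mm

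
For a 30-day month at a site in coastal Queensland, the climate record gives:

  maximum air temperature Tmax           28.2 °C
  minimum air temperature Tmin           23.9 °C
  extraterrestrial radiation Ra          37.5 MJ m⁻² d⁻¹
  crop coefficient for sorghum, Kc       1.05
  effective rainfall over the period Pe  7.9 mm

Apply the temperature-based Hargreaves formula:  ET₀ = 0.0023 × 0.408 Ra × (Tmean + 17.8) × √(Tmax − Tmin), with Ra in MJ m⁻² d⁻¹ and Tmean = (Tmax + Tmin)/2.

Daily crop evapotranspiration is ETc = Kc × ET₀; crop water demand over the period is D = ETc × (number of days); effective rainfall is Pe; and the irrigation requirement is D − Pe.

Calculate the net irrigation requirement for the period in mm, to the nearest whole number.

Tmean = (28.2 + 23.9)/2 = 26.05 °C
0.408 Ra = 0.408 × 37.5 = 15.3000 mm/d equivalent
ET₀ = 0.0023 × 15.3000 × (26.05 + 17.8) × √4.3 = 0.0023 × 15.3000 × 43.85 × 2.0736 = 3.1997 mm/d
ETc = Kc × ET₀ = 1.05 × 3.1997 = 3.3597 mm/d
Crop demand D = ETc × 30 d = 3.3597 × 30 = 100.791 mm
D − Pe = 100.791 − 7.9 = 92.891 mm

93 mm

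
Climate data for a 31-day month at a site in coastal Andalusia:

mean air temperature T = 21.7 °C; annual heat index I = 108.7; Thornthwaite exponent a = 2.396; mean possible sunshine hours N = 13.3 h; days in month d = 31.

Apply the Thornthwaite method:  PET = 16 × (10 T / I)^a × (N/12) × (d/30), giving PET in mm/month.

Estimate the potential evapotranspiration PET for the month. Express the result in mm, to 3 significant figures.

96.0 mm

10T/I = 10 × 21.7 / 108.7 = 1.9963
(10T/I)^a = 1.9963^2.396 = 5.2401
Uncorrected PET = 16 × 5.2401 = 83.842 mm
Correction = (N/12)(d/30) = (13.3/12)(31/30) = 1.1453
PET = 83.842 × 1.1453 = 96.024 mm/month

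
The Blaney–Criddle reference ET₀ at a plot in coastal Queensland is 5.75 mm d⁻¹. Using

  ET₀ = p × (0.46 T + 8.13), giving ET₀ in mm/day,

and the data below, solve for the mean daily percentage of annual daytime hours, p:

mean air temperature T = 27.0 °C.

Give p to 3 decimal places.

0.280

p = ET₀ / (0.46 T + 8.13) = 5.75 / (0.46 × 27.0 + 8.13) = 5.75 / 20.550 = 0.2798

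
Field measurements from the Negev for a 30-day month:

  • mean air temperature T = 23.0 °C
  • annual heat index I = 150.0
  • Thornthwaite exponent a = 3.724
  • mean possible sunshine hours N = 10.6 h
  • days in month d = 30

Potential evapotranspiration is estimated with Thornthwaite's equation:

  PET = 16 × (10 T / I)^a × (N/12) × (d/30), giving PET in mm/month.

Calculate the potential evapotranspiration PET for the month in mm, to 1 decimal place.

10T/I = 10 × 23.0 / 150.0 = 1.5333
(10T/I)^a = 1.5333^3.724 = 4.9122
Uncorrected PET = 16 × 4.9122 = 78.595 mm
Correction = (N/12)(d/30) = (10.6/12)(30/30) = 0.8833
PET = 78.595 × 0.8833 = 69.423 mm/month

69.4 mm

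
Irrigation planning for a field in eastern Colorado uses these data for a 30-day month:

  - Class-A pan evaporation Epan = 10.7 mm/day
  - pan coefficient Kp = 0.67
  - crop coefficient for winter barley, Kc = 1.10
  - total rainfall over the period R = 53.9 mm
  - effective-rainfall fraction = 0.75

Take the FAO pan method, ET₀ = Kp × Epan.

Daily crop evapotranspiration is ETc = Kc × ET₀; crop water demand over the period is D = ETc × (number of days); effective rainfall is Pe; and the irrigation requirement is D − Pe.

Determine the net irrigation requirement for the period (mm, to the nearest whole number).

196 mm

ET₀ = 0.67 × 10.7 = 7.1690 mm/d
ETc = Kc × ET₀ = 1.10 × 7.1690 = 7.8859 mm/d
Crop demand D = ETc × 30 d = 7.8859 × 30 = 236.577 mm
Pe = 0.75 × 53.9 = 40.425 mm
D − Pe = 236.577 − 40.425 = 196.152 mm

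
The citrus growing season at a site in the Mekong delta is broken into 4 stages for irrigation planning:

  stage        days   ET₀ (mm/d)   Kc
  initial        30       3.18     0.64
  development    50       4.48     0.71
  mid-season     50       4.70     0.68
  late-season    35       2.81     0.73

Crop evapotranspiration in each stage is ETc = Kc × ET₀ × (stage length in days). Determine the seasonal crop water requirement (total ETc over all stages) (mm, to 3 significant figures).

initial: 0.64 × 3.18 × 30 = 61.06 mm
development: 0.71 × 4.48 × 50 = 159.04 mm
mid-season: 0.68 × 4.70 × 50 = 159.80 mm
late-season: 0.73 × 2.81 × 35 = 71.80 mm
Seasonal total = 451.70 mm

452 mm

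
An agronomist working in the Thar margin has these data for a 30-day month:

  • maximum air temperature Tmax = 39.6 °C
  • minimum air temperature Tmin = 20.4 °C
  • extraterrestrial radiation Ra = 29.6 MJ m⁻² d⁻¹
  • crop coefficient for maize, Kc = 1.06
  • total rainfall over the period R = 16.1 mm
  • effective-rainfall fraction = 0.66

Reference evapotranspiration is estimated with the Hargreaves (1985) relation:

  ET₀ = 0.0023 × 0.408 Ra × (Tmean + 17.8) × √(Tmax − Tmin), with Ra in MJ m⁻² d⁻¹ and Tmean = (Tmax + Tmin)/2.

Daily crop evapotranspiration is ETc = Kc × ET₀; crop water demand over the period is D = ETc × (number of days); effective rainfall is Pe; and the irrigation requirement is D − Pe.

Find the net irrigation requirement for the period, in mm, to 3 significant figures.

174 mm

Tmean = (39.6 + 20.4)/2 = 30.00 °C
0.408 Ra = 0.408 × 29.6 = 12.0768 mm/d equivalent
ET₀ = 0.0023 × 12.0768 × (30.00 + 17.8) × √19.2 = 0.0023 × 12.0768 × 47.80 × 4.3818 = 5.8178 mm/d
ETc = Kc × ET₀ = 1.06 × 5.8178 = 6.1669 mm/d
Crop demand D = ETc × 30 d = 6.1669 × 30 = 185.007 mm
Pe = 0.66 × 16.1 = 10.626 mm
D − Pe = 185.007 − 10.626 = 174.381 mm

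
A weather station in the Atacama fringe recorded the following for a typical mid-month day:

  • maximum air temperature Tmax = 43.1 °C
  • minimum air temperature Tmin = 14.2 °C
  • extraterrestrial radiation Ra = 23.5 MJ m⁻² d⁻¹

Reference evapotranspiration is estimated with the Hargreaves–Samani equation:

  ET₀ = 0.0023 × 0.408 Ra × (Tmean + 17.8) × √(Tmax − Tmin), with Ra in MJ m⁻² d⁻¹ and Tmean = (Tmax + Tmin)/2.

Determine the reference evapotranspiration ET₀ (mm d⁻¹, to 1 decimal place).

Tmean = (43.1 + 14.2)/2 = 28.65 °C
0.408 Ra = 0.408 × 23.5 = 9.5880 mm/d equivalent
ET₀ = 0.0023 × 9.5880 × (28.65 + 17.8) × √28.9 = 0.0023 × 9.5880 × 46.45 × 5.3759 = 5.5067 mm/d

5.5 mm d⁻¹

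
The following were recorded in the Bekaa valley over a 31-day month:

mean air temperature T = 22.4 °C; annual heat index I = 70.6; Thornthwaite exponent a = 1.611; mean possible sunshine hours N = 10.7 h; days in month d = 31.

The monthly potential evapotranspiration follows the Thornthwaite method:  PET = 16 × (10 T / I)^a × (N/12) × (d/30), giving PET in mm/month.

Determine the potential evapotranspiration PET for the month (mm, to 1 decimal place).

94.7 mm

10T/I = 10 × 22.4 / 70.6 = 3.1728
(10T/I)^a = 3.1728^1.611 = 6.4243
Uncorrected PET = 16 × 6.4243 = 102.789 mm
Correction = (N/12)(d/30) = (10.7/12)(31/30) = 0.9214
PET = 102.789 × 0.9214 = 94.710 mm/month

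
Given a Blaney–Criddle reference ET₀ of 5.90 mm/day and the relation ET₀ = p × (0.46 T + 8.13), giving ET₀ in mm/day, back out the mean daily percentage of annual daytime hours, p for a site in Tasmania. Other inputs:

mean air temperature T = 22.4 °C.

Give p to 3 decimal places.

p = ET₀ / (0.46 T + 8.13) = 5.90 / (0.46 × 22.4 + 8.13) = 5.90 / 18.434 = 0.3201

0.320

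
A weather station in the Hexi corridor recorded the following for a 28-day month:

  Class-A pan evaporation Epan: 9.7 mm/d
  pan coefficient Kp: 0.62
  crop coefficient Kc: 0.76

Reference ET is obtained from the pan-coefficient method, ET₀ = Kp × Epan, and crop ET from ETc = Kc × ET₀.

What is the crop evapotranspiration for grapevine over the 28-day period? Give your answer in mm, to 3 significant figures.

128 mm

ET₀ = 0.62 × 9.7 = 6.0140 mm/d
ETc = Kc × ET₀ = 0.76 × 6.0140 = 4.5706 mm/d
Over 28 days: 4.5706 × 28 = 127.977 mm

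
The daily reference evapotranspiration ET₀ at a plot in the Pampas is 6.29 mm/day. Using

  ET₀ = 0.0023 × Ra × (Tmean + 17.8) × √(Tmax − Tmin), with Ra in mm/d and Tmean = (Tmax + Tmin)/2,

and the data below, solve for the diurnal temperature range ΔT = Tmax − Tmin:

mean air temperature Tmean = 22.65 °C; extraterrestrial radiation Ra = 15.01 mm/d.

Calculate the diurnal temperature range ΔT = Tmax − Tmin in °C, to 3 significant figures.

√ΔT = ET₀ / [0.0023 × Ra × (Tmean+17.8)] = 6.29 / (0.0023 × 15.01 × 40.45) = 4.5043
ΔT = 4.5043² = 20.289 °C

20.3 °C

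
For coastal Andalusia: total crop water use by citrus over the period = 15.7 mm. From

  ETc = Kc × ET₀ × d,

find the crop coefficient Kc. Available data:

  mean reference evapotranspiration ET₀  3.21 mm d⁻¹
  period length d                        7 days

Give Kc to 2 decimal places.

0.70

ETc = Kc × ET₀ × d  ⇒  Kc = ETc / (ET₀ × d)
Kc = 15.7 / (3.21 × 7) = 15.7 / 22.47 = 0.6987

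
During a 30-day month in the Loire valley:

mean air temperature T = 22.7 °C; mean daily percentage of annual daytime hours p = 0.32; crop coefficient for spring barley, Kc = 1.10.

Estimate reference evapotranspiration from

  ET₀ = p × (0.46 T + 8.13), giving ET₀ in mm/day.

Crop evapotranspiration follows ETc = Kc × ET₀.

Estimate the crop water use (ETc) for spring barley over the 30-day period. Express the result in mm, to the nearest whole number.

196 mm

ET₀ = 0.32 × (0.46 × 22.7 + 8.13) = 0.32 × 18.572 = 5.9430 mm/d
ETc = Kc × ET₀ = 1.10 × 5.9430 = 6.5373 mm/d
Over 30 days: 6.5373 × 30 = 196.119 mm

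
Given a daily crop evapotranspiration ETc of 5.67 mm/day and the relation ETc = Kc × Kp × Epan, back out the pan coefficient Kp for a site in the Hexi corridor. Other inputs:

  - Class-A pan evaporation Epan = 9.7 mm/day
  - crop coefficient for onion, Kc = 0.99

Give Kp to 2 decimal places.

ETc = Kc × Kp × Epan  ⇒  Kp = ETc / (Kc × Epan)
Kp = 5.67 / (0.99 × 9.7) = 5.67 / 9.603 = 0.5904

0.59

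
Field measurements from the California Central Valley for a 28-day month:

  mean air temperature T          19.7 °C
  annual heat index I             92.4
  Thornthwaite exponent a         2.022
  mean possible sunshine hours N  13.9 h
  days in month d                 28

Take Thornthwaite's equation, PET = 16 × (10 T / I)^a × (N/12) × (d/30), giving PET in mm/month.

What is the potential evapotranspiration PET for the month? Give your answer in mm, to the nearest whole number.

80 mm

10T/I = 10 × 19.7 / 92.4 = 2.1320
(10T/I)^a = 2.1320^2.022 = 4.6218
Uncorrected PET = 16 × 4.6218 = 73.949 mm
Correction = (N/12)(d/30) = (13.9/12)(28/30) = 1.0811
PET = 73.949 × 1.0811 = 79.946 mm/month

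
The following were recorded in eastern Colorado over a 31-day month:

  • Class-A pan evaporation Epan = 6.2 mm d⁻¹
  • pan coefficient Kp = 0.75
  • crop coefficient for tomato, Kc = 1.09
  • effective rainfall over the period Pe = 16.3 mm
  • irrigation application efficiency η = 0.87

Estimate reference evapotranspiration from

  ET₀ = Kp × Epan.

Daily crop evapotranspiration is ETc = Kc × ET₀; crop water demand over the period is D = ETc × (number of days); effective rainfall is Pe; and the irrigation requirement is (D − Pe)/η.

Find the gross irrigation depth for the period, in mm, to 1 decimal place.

161.9 mm

ET₀ = 0.75 × 6.2 = 4.6500 mm/d
ETc = Kc × ET₀ = 1.09 × 4.6500 = 5.0685 mm/d
Crop demand D = ETc × 31 d = 5.0685 × 31 = 157.124 mm
D − Pe = 157.124 − 16.3 = 140.824 mm
Gross irrigation = 140.824 / 0.87 = 161.867 mm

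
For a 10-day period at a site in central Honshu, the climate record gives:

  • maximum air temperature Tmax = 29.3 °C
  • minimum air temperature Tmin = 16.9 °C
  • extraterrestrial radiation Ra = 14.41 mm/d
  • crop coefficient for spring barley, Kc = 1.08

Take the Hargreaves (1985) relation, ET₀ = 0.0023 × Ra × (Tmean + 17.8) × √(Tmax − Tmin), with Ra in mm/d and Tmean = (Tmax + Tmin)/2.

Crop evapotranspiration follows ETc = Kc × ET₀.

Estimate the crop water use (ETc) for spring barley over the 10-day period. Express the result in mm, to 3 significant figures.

Tmean = (29.3 + 16.9)/2 = 23.10 °C
ET₀ = 0.0023 × 14.41 × (23.10 + 17.8) × √12.4 = 0.0023 × 14.41 × 40.90 × 3.5214 = 4.7734 mm/d
ETc = Kc × ET₀ = 1.08 × 4.7734 = 5.1553 mm/d
Over 10 days: 5.1553 × 10 = 51.553 mm

51.6 mm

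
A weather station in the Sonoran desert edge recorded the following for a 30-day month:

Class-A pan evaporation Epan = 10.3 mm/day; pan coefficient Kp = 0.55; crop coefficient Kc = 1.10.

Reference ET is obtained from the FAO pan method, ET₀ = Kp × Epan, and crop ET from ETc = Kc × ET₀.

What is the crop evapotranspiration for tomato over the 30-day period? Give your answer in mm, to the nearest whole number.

ET₀ = 0.55 × 10.3 = 5.6650 mm/d
ETc = Kc × ET₀ = 1.10 × 5.6650 = 6.2315 mm/d
Over 30 days: 6.2315 × 30 = 186.945 mm

187 mm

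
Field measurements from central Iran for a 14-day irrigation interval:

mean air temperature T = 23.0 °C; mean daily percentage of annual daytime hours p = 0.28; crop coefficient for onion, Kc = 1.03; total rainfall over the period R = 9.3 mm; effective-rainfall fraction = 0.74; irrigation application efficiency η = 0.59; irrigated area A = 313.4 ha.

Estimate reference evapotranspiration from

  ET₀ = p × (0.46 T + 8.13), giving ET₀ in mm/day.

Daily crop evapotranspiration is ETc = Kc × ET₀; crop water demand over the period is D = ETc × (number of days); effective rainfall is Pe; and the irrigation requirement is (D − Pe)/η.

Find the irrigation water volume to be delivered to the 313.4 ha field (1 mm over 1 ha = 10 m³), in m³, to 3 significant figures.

ET₀ = 0.28 × (0.46 × 23.0 + 8.13) = 0.28 × 18.710 = 5.2388 mm/d
ETc = Kc × ET₀ = 1.03 × 5.2388 = 5.3960 mm/d
Crop demand D = ETc × 14 d = 5.3960 × 14 = 75.544 mm
Pe = 0.74 × 9.3 = 6.882 mm
D − Pe = 75.544 − 6.882 = 68.662 mm
Gross irrigation = 68.662 / 0.59 = 116.376 mm
Volume = 116.376 mm × 313.4 ha × 10 = 364722.4 m³

365000 m³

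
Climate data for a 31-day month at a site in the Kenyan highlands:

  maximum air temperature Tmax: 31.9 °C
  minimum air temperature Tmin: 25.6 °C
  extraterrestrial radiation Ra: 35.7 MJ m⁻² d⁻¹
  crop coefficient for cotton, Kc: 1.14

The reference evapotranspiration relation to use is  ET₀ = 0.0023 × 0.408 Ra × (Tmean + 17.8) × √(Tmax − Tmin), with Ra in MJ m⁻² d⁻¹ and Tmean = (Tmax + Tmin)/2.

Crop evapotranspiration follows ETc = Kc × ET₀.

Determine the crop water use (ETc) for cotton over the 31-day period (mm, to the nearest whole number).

138 mm

Tmean = (31.9 + 25.6)/2 = 28.75 °C
0.408 Ra = 0.408 × 35.7 = 14.5656 mm/d equivalent
ET₀ = 0.0023 × 14.5656 × (28.75 + 17.8) × √6.3 = 0.0023 × 14.5656 × 46.55 × 2.5100 = 3.9143 mm/d
ETc = Kc × ET₀ = 1.14 × 3.9143 = 4.4623 mm/d
Over 31 days: 4.4623 × 31 = 138.331 mm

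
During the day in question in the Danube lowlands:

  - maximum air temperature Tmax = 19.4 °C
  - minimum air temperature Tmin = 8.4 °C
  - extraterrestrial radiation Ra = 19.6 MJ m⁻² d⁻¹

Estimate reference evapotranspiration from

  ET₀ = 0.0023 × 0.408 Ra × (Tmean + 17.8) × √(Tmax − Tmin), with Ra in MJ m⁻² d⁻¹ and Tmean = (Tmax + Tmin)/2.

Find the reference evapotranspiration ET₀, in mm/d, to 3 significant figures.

Tmean = (19.4 + 8.4)/2 = 13.90 °C
0.408 Ra = 0.408 × 19.6 = 7.9968 mm/d equivalent
ET₀ = 0.0023 × 7.9968 × (13.90 + 17.8) × √11.0 = 0.0023 × 7.9968 × 31.70 × 3.3166 = 1.9337 mm/d

1.93 mm/d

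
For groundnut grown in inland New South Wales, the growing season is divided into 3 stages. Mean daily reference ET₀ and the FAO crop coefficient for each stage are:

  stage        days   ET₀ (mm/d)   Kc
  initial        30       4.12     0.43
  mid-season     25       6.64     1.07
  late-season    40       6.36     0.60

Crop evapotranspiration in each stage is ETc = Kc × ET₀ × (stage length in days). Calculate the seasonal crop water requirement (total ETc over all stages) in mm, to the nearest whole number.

383 mm

initial: 0.43 × 4.12 × 30 = 53.15 mm
mid-season: 1.07 × 6.64 × 25 = 177.62 mm
late-season: 0.60 × 6.36 × 40 = 152.64 mm
Seasonal total = 383.41 mm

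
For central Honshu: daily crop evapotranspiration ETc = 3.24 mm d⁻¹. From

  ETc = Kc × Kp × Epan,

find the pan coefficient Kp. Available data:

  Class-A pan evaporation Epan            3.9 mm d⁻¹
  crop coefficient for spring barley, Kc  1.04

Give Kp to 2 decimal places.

0.80

ETc = Kc × Kp × Epan  ⇒  Kp = ETc / (Kc × Epan)
Kp = 3.24 / (1.04 × 3.9) = 3.24 / 4.056 = 0.7988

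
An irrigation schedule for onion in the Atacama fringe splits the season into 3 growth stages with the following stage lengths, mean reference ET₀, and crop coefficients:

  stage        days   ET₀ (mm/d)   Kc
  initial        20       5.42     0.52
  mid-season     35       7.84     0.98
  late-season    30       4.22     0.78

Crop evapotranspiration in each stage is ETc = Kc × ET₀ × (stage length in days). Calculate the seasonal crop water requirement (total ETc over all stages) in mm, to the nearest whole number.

424 mm

initial: 0.52 × 5.42 × 20 = 56.37 mm
mid-season: 0.98 × 7.84 × 35 = 268.91 mm
late-season: 0.78 × 4.22 × 30 = 98.75 mm
Seasonal total = 424.03 mm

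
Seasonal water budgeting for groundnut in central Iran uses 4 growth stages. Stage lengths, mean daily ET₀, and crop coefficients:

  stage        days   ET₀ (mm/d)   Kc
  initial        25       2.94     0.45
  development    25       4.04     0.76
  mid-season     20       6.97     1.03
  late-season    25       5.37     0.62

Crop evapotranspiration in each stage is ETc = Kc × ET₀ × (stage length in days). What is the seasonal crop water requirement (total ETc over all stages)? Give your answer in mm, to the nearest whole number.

initial: 0.45 × 2.94 × 25 = 33.08 mm
development: 0.76 × 4.04 × 25 = 76.76 mm
mid-season: 1.03 × 6.97 × 20 = 143.58 mm
late-season: 0.62 × 5.37 × 25 = 83.24 mm
Seasonal total = 336.66 mm

337 mm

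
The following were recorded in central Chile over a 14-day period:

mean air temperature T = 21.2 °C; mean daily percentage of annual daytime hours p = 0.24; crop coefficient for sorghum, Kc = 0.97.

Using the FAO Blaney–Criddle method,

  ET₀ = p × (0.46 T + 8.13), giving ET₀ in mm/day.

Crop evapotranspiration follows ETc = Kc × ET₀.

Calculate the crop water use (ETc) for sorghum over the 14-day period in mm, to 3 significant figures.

ET₀ = 0.24 × (0.46 × 21.2 + 8.13) = 0.24 × 17.882 = 4.2917 mm/d
ETc = Kc × ET₀ = 0.97 × 4.2917 = 4.1629 mm/d
Over 14 days: 4.1629 × 14 = 58.281 mm

58.3 mm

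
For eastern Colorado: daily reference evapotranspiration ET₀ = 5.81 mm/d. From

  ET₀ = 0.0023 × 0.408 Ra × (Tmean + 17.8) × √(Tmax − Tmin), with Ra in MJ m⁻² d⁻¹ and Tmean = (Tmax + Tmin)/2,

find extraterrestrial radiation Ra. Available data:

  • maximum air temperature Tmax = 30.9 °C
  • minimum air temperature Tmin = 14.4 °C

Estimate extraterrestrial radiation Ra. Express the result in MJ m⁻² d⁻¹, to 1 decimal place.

37.7 MJ m⁻² d⁻¹

Tmean = (30.9+14.4)/2 = 22.65 °C; ΔT = 16.5
Ra = ET₀ / [0.0023 × 0.408 × (Tmean+17.8) × √ΔT]
   = 5.81 / (0.0023 × 0.408 × 40.45 × 4.0620) = 37.682 MJ m⁻² d⁻¹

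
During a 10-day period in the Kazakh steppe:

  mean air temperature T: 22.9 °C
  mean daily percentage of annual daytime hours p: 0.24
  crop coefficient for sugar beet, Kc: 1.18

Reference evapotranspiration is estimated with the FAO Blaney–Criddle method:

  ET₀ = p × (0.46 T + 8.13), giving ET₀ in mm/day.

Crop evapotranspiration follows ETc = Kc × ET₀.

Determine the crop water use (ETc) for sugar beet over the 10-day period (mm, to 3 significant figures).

ET₀ = 0.24 × (0.46 × 22.9 + 8.13) = 0.24 × 18.664 = 4.4794 mm/d
ETc = Kc × ET₀ = 1.18 × 4.4794 = 5.2857 mm/d
Over 10 days: 5.2857 × 10 = 52.857 mm

52.9 mm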